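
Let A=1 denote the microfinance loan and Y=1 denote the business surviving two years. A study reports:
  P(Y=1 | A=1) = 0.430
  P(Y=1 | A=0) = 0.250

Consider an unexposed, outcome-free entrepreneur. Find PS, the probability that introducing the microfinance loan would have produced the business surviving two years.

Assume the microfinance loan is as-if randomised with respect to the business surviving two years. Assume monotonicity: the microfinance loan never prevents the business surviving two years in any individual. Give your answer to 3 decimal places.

Let p₁ = 0.43, p₀ = 0.25.
Under exogeneity and monotonicity, PS = (p₁ − p₀) / (1 − p₀).
PS = (0.43 − 0.25) / (1 − 0.25) = 0.18 / 0.75 ≈ 0.2400

PS ≈ 0.240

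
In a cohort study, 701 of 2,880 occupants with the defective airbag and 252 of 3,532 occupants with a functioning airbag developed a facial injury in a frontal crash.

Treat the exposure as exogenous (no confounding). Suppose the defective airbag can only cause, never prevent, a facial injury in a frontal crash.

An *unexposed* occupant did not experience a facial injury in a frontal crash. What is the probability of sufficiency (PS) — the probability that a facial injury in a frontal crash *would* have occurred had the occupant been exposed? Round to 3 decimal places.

p₁ = P(outcome | exposed) = 701/2880 = 0.2434
p₀ = P(outcome | unexposed) = 252/3532 = 0.071348
Under exogeneity and monotonicity, PS = (p₁ − p₀) / (1 − p₀).
PS = (0.2434 − 0.071348) / (1 − 0.071348) = 0.17206 / 0.92865 ≈ 0.1853

PS ≈ 0.185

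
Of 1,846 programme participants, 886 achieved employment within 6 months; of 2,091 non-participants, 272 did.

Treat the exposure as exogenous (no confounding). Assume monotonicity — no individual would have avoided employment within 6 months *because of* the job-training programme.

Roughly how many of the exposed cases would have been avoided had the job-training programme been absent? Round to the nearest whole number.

about 646 cases

p₁ = P(outcome | exposed) = 886/1846 = 0.47996
p₀ = P(outcome | unexposed) = 272/2091 = 0.13008
PN = (p₁ − p₀)/p₁ = (0.47996 − 0.13008) / 0.47996 ≈ 0.72897.
Attributable cases ≈ PN × (exposed cases) = 0.72897 × 886 ≈ 645.87.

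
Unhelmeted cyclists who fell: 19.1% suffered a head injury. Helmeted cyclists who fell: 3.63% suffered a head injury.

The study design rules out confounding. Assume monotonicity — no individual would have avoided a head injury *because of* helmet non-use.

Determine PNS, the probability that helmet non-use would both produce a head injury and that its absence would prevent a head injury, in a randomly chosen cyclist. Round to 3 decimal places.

p₁ = 0.191, p₀ = 0.0363.
Under exogeneity and monotonicity, PNS = p₁ − p₀.
PNS = 0.191 − 0.0363 = 0.1547

PNS ≈ 0.155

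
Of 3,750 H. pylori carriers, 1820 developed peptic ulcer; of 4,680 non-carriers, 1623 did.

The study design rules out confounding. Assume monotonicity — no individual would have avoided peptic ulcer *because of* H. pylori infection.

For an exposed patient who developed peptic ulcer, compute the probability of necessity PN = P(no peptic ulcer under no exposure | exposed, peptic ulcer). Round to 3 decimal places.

p₁ = P(outcome | exposed) = 1820/3750 = 0.48533
p₀ = P(outcome | unexposed) = 1623/4680 = 0.34679
Under exogeneity and monotonicity, PN = (p₁ − p₀) / p₁.
PN = (0.48533 − 0.34679) / 0.48533 = 0.13854 / 0.48533 ≈ 0.2855

PN ≈ 0.285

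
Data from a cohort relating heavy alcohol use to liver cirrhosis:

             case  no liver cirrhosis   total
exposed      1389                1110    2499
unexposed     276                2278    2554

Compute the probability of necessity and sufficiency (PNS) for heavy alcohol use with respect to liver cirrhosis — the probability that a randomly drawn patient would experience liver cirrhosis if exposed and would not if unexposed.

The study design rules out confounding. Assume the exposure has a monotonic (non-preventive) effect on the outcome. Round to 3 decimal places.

PNS ≈ 0.448

p₁ = P(outcome | exposed) = 1389/2499 = 0.55582
p₀ = P(outcome | unexposed) = 276/2554 = 0.10807
Under exogeneity and monotonicity, PNS = p₁ − p₀.
PNS = 0.55582 − 0.10807 = 0.44776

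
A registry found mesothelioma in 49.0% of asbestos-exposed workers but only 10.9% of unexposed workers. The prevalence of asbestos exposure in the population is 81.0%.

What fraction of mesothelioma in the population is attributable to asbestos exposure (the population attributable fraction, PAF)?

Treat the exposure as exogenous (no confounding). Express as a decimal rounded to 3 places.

PAF ≈ 0.739

p₁ = 0.49, p₀ = 0.109.
Overall risk P(Y=1) = π·p₁ + (1−π)·p₀ = 0.81×0.49 + 0.19×0.109 = 0.41761.
Under exogeneity, PAF = [P(Y=1) − p₀] / P(Y=1).
PAF = (0.41761 − 0.109) / 0.41761 ≈ 0.7390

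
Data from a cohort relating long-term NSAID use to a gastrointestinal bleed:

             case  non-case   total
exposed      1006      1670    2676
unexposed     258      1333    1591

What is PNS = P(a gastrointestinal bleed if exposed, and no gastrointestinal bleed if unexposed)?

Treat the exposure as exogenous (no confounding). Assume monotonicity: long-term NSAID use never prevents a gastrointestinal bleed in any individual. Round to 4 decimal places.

PNS ≈ 0.2138

p₁ = P(outcome | exposed) = 1006/2676 = 0.37593
p₀ = P(outcome | unexposed) = 258/1591 = 0.16216
Under exogeneity and monotonicity, PNS = p₁ − p₀.
PNS = 0.37593 − 0.16216 = 0.21377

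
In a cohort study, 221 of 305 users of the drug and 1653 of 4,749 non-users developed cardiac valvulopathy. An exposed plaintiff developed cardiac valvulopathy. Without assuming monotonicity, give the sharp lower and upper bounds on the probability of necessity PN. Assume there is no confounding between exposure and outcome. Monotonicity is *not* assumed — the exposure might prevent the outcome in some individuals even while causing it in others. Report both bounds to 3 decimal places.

p₁ = P(outcome | exposed) = 221/305 = 0.72459
p₀ = P(outcome | unexposed) = 1653/4749 = 0.34807
Under exogeneity alone the bounds on PN are max{0,(p₁−p₀)/p₁} ≤ PN ≤ min{1,(1−p₀)/p₁}.
  lower = (p₁ − p₀)/p₁ = 0.37652 / 0.72459 ≈ 0.5196
  upper = min{1, (1 − p₀)/p₁} = 0.65193 / 0.72459 ≈ 0.8997

0.520 ≤ PN ≤ 0.900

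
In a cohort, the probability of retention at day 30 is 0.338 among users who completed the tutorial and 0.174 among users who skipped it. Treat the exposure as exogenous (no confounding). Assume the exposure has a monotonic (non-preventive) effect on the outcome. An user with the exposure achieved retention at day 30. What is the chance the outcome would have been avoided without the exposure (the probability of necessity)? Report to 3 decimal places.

PN ≈ 0.485

Let p₁ = 0.338, p₀ = 0.174.
Under exogeneity and monotonicity, PN = (p₁ − p₀) / p₁.
PN = (0.338 − 0.174) / 0.338 = 0.164 / 0.338 ≈ 0.4852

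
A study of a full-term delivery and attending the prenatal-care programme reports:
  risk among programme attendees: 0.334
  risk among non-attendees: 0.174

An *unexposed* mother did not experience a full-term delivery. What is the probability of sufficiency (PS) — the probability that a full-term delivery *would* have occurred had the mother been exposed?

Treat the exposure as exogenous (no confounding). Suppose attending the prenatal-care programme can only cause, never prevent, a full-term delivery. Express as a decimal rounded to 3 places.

PS ≈ 0.194

Let p₁ = 0.334, p₀ = 0.174.
Under exogeneity and monotonicity, PS = (p₁ − p₀) / (1 − p₀).
PS = (0.334 − 0.174) / (1 − 0.174) = 0.16 / 0.826 ≈ 0.1937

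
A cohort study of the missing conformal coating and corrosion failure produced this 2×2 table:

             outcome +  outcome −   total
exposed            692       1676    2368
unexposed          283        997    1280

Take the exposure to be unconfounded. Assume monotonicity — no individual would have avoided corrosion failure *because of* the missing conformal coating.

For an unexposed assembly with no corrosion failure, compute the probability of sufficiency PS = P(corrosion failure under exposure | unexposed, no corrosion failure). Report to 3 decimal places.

p₁ = P(outcome | exposed) = 692/2368 = 0.29223
p₀ = P(outcome | unexposed) = 283/1280 = 0.22109
Under exogeneity and monotonicity, PS = (p₁ − p₀)/(1 − p₀).
PS = (0.29223 − 0.22109) / 0.77891 ≈ 0.0913

PS ≈ 0.091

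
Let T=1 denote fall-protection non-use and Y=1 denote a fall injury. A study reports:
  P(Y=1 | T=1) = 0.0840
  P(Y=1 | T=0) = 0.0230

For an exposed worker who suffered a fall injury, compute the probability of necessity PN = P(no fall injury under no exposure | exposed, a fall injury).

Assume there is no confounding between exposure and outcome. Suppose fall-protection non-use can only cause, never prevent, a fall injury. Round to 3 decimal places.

Let p₁ = 0.084, p₀ = 0.023.
Under exogeneity and monotonicity, PN = (p₁ − p₀) / p₁.
PN = (0.084 − 0.023) / 0.084 = 0.061 / 0.084 ≈ 0.7262

PN ≈ 0.726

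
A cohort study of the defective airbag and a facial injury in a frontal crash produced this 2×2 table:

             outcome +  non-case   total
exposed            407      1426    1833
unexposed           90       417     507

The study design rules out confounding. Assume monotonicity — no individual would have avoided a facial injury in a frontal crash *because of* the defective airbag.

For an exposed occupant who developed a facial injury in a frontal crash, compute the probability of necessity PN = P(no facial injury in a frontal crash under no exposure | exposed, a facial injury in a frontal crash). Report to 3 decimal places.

PN ≈ 0.201

p₁ = P(outcome | exposed) = 407/1833 = 0.22204
p₀ = P(outcome | unexposed) = 90/507 = 0.17751
Under exogeneity and monotonicity, PN = (p₁ − p₀)/p₁.
PN = (0.22204 − 0.17751) / 0.22204 ≈ 0.2005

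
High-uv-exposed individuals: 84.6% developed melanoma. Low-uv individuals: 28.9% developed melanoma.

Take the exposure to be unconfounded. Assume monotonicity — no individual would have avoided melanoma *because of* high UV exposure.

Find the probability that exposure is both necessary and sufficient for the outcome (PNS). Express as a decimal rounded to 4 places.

p₁ = 0.846, p₀ = 0.289.
Under exogeneity and monotonicity, PNS = p₁ − p₀.
PNS = 0.846 − 0.289 = 0.557

PNS ≈ 0.5570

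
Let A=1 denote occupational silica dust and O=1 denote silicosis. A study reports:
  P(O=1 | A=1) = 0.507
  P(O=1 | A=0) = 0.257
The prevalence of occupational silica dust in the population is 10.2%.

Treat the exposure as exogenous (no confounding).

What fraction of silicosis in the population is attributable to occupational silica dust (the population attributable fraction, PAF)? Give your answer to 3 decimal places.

PAF ≈ 0.090

Let p₁ = 0.507, p₀ = 0.257.
Overall risk P(Y=1) = π·p₁ + (1−π)·p₀ = 0.102×0.507 + 0.898×0.257 = 0.2825.
Under exogeneity, PAF = [P(Y=1) − p₀] / P(Y=1).
PAF = (0.2825 − 0.257) / 0.2825 ≈ 0.0903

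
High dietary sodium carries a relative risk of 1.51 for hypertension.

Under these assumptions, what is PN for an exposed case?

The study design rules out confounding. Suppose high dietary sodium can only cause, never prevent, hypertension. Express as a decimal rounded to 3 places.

PN ≈ 0.338

Under exogeneity and monotonicity, PN = (RR − 1) / RR = 1 − 1/RR.
PN = (1.51 − 1) / 1.51 = 0.51 / 1.51 ≈ 0.3377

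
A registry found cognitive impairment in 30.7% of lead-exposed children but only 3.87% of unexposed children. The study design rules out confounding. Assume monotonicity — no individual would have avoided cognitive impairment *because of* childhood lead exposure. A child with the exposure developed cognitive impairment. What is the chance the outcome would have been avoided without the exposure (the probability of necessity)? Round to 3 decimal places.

p₁ = 0.307, p₀ = 0.0387.
Under exogeneity and monotonicity, PN = (p₁ − p₀) / p₁.
PN = (0.307 − 0.0387) / 0.307 = 0.2683 / 0.307 ≈ 0.8739

PN ≈ 0.874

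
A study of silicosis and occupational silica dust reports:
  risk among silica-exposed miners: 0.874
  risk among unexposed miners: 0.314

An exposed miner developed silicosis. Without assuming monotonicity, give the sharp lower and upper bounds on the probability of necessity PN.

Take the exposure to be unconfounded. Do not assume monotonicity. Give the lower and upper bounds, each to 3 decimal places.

Let p₁ = 0.874, p₀ = 0.314.
Under exogeneity alone the bounds on PN are max{0,(p₁−p₀)/p₁} ≤ PN ≤ min{1,(1−p₀)/p₁}.
  lower = (p₁ − p₀)/p₁ = 0.56 / 0.874 ≈ 0.6407
  upper = min{1, (1 − p₀)/p₁} = 0.686 / 0.874 ≈ 0.7849

0.641 ≤ PN ≤ 0.785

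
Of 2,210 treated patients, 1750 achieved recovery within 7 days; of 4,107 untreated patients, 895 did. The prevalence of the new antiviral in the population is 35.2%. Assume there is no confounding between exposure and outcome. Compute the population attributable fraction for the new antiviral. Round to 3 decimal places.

p₁ = P(outcome | exposed) = 1750/2210 = 0.79186
p₀ = P(outcome | unexposed) = 895/4107 = 0.21792
Overall risk P(Y=1) = π·p₁ + (1−π)·p₀ = 0.352×0.79186 + 0.648×0.21792 = 0.41995.
Under exogeneity, PAF = [P(Y=1) − p₀] / P(Y=1).
PAF = (0.41995 − 0.21792) / 0.41995 ≈ 0.4811

PAF ≈ 0.481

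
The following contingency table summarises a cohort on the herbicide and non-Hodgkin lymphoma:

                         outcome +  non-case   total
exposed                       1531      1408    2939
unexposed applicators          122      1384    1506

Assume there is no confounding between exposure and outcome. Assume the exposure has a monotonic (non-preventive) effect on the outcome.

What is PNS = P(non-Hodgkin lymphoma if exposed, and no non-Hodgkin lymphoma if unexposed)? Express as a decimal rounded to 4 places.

PNS ≈ 0.4399

p₁ = P(outcome | exposed) = 1531/2939 = 0.52093
p₀ = P(outcome | unexposed) = 122/1506 = 0.081009
Under exogeneity and monotonicity, PNS = p₁ − p₀.
PNS = 0.52093 − 0.081009 = 0.43992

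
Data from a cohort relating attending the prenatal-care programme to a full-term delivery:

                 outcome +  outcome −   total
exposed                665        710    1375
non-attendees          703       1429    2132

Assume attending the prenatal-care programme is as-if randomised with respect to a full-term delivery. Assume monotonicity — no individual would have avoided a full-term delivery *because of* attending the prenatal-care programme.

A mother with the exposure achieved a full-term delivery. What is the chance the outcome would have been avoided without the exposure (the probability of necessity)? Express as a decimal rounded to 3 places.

p₁ = P(outcome | exposed) = 665/1375 = 0.48364
p₀ = P(outcome | unexposed) = 703/2132 = 0.32974
Under exogeneity and monotonicity, PN = (p₁ − p₀)/p₁.
PN = (0.48364 − 0.32974) / 0.48364 ≈ 0.3182

PN ≈ 0.318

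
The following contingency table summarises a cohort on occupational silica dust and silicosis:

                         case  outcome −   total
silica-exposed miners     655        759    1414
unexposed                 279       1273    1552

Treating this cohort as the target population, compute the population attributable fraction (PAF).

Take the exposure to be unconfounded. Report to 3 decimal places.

p₁ = P(outcome | exposed) = 655/1414 = 0.46322
p₀ = P(outcome | unexposed) = 279/1552 = 0.17977
Exposure prevalence π = 1414/2966 = 0.47674; overall risk P(Y=1) = 0.3149.
Under exogeneity, PAF = [P(Y=1) − p₀]/P(Y=1).
PAF = (0.3149 − 0.17977) / 0.3149 ≈ 0.4291

PAF ≈ 0.429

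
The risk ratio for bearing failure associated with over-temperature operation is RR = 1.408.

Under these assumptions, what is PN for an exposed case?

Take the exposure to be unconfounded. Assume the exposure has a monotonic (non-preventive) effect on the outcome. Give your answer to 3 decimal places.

Under exogeneity and monotonicity, PN = (RR − 1) / RR = 1 − 1/RR.
PN = (1.408 − 1) / 1.408 = 0.408 / 1.408 ≈ 0.2898

PN ≈ 0.290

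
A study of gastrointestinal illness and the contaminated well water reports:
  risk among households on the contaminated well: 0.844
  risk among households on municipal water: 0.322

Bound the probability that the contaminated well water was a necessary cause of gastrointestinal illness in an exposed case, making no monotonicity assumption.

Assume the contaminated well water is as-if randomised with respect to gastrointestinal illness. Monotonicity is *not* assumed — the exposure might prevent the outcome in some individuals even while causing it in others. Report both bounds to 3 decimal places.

Let p₁ = 0.844, p₀ = 0.322.
Under exogeneity alone the bounds on PN are max{0,(p₁−p₀)/p₁} ≤ PN ≤ min{1,(1−p₀)/p₁}.
  lower = (p₁ − p₀)/p₁ = 0.522 / 0.844 ≈ 0.6185
  upper = min{1, (1 − p₀)/p₁} = 0.678 / 0.844 ≈ 0.8033

0.618 ≤ PN ≤ 0.803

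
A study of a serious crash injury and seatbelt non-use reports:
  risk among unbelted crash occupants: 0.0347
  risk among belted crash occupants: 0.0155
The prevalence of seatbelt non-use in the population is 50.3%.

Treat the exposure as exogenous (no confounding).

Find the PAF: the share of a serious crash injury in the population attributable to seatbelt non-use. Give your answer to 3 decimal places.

Let p₁ = 0.0347, p₀ = 0.0155.
Overall risk P(Y=1) = π·p₁ + (1−π)·p₀ = 0.503×0.0347 + 0.497×0.0155 = 0.025158.
Under exogeneity, PAF = [P(Y=1) − p₀] / P(Y=1).
PAF = (0.025158 − 0.0155) / 0.025158 ≈ 0.3839

PAF ≈ 0.384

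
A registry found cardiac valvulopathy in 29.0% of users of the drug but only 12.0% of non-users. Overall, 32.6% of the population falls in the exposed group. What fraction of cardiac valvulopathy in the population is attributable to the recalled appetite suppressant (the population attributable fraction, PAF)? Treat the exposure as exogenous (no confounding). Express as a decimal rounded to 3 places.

p₁ = 0.29, p₀ = 0.12.
Overall risk P(Y=1) = π·p₁ + (1−π)·p₀ = 0.326×0.29 + 0.674×0.12 = 0.17542.
Under exogeneity, PAF = [P(Y=1) − p₀] / P(Y=1).
PAF = (0.17542 − 0.12) / 0.17542 ≈ 0.3159

PAF ≈ 0.316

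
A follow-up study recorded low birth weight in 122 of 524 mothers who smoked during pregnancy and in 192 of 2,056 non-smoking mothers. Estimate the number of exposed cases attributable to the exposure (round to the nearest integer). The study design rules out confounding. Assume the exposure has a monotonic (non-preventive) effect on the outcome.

about 73 cases

p₁ = P(outcome | exposed) = 122/524 = 0.23282
p₀ = P(outcome | unexposed) = 192/2056 = 0.093385
PN = (p₁ − p₀)/p₁ = (0.23282 − 0.093385) / 0.23282 ≈ 0.59890.
Attributable cases ≈ PN × (exposed cases) = 0.59890 × 122 ≈ 73.07.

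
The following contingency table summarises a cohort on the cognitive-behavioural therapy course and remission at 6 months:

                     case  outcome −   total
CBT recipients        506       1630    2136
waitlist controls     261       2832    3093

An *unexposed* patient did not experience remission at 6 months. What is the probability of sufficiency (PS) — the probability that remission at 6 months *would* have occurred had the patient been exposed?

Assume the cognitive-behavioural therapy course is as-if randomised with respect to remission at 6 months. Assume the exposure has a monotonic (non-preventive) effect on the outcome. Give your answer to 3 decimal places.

p₁ = P(outcome | exposed) = 506/2136 = 0.23689
p₀ = P(outcome | unexposed) = 261/3093 = 0.084384
Under exogeneity and monotonicity, PS = (p₁ − p₀)/(1 − p₀).
PS = (0.23689 − 0.084384) / 0.91562 ≈ 0.1666

PS ≈ 0.167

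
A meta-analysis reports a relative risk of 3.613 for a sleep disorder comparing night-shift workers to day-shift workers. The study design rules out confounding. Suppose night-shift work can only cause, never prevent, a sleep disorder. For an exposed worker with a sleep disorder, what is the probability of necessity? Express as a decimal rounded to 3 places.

PN ≈ 0.723

Under exogeneity and monotonicity, PN = (RR − 1) / RR = 1 − 1/RR.
PN = (3.613 − 1) / 3.613 = 2.613 / 3.613 ≈ 0.7232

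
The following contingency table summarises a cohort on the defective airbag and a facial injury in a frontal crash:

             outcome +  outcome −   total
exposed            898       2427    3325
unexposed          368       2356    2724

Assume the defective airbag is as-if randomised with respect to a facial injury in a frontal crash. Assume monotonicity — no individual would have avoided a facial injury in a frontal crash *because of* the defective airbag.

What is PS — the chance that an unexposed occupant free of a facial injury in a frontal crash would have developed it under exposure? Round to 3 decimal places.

PS ≈ 0.156

p₁ = P(outcome | exposed) = 898/3325 = 0.27008
p₀ = P(outcome | unexposed) = 368/2724 = 0.1351
Under exogeneity and monotonicity, PS = (p₁ − p₀) / (1 − p₀).
PS = (0.27008 − 0.1351) / (1 − 0.1351) = 0.13498 / 0.8649 ≈ 0.1561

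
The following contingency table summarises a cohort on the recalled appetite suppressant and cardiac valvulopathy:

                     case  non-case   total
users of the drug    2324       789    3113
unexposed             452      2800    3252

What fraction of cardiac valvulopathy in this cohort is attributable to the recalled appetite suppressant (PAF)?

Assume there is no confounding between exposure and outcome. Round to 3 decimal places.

PAF ≈ 0.681

p₁ = P(outcome | exposed) = 2324/3113 = 0.74655
p₀ = P(outcome | unexposed) = 452/3252 = 0.13899
Exposure prevalence π = 3113/6365 = 0.48908; overall risk P(Y=1) = 0.43614.
Under exogeneity, PAF = [P(Y=1) − p₀]/P(Y=1).
PAF = (0.43614 − 0.13899) / 0.43614 ≈ 0.6813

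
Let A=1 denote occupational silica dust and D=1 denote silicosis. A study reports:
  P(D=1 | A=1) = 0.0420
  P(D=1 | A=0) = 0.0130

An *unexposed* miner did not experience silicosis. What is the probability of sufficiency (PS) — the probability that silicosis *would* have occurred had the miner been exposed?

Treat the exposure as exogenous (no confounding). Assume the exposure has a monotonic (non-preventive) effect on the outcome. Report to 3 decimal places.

Let p₁ = 0.042, p₀ = 0.013.
Under exogeneity and monotonicity, PS = (p₁ − p₀) / (1 − p₀).
PS = (0.042 − 0.013) / (1 − 0.013) = 0.029 / 0.987 ≈ 0.0294

PS ≈ 0.029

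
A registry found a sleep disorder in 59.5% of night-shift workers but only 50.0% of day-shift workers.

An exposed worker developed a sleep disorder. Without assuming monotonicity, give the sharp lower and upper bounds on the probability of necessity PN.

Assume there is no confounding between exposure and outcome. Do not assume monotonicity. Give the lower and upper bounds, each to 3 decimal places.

0.160 ≤ PN ≤ 0.840

p₁ = 0.595, p₀ = 0.5.
Under exogeneity alone the bounds on PN are max{0,(p₁−p₀)/p₁} ≤ PN ≤ min{1,(1−p₀)/p₁}.
  lower = (p₁ − p₀)/p₁ = 0.095 / 0.595 ≈ 0.1597
  upper = min{1, (1 − p₀)/p₁} = 0.5 / 0.595 ≈ 0.8403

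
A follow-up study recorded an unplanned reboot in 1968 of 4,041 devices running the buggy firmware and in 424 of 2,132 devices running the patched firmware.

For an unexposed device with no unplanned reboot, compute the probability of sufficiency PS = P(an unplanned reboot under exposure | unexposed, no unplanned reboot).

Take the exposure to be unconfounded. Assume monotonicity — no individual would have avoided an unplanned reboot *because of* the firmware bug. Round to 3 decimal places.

PS ≈ 0.360

p₁ = P(outcome | exposed) = 1968/4041 = 0.48701
p₀ = P(outcome | unexposed) = 424/2132 = 0.19887
Under exogeneity and monotonicity, PS = (p₁ − p₀) / (1 − p₀).
PS = (0.48701 − 0.19887) / (1 − 0.19887) = 0.28813 / 0.80113 ≈ 0.3597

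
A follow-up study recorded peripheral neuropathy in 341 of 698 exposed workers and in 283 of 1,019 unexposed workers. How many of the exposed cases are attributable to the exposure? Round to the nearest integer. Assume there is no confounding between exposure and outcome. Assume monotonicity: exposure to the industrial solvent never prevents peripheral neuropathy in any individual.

about 147 cases

p₁ = P(outcome | exposed) = 341/698 = 0.48854
p₀ = P(outcome | unexposed) = 283/1019 = 0.27772
PN = (p₁ − p₀)/p₁ = (0.48854 − 0.27772) / 0.48854 ≈ 0.43152.
Attributable cases ≈ PN × (exposed cases) = 0.43152 × 341 ≈ 147.15.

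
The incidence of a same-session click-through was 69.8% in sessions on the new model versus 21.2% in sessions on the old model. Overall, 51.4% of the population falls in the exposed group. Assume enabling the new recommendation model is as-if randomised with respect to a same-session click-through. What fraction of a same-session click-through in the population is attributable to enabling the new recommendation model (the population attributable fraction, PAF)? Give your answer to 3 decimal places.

PAF ≈ 0.541

p₁ = 0.698, p₀ = 0.212.
Overall risk P(Y=1) = π·p₁ + (1−π)·p₀ = 0.514×0.698 + 0.486×0.212 = 0.4618.
Under exogeneity, PAF = [P(Y=1) − p₀] / P(Y=1).
PAF = (0.4618 − 0.212) / 0.4618 ≈ 0.5409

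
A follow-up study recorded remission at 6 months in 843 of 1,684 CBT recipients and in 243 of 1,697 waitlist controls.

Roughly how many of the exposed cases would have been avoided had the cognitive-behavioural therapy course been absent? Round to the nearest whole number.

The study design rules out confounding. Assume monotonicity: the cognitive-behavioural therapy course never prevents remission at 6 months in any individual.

about 602 cases

p₁ = P(outcome | exposed) = 843/1684 = 0.50059
p₀ = P(outcome | unexposed) = 243/1697 = 0.14319
PN = (p₁ − p₀)/p₁ = (0.50059 − 0.14319) / 0.50059 ≈ 0.71395.
Attributable cases ≈ PN × (exposed cases) = 0.71395 × 843 ≈ 601.86.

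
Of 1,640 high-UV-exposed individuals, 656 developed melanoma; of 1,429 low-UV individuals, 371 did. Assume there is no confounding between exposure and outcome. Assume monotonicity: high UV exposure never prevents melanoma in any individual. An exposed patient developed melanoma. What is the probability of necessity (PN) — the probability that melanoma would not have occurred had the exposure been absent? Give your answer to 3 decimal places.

p₁ = P(outcome | exposed) = 656/1640 = 0.4
p₀ = P(outcome | unexposed) = 371/1429 = 0.25962
Under exogeneity and monotonicity, PN = (p₁ − p₀) / p₁.
PN = (0.4 − 0.25962) / 0.4 = 0.14038 / 0.4 ≈ 0.3509

PN ≈ 0.351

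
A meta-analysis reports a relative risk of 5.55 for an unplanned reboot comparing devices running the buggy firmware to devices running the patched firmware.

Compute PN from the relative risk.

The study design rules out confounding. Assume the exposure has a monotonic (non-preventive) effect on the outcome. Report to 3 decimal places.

PN ≈ 0.820

Under exogeneity and monotonicity, PN = (RR − 1) / RR = 1 − 1/RR.
PN = (5.55 − 1) / 5.55 = 4.55 / 5.55 ≈ 0.8198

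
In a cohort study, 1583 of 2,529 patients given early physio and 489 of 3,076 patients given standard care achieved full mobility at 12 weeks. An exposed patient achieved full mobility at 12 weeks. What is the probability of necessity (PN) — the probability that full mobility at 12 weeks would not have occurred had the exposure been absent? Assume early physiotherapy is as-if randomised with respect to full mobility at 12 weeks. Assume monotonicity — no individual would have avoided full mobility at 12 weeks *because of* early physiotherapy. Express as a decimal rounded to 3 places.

p₁ = P(outcome | exposed) = 1583/2529 = 0.62594
p₀ = P(outcome | unexposed) = 489/3076 = 0.15897
Under exogeneity and monotonicity, PN = (p₁ − p₀) / p₁.
PN = (0.62594 − 0.15897) / 0.62594 = 0.46697 / 0.62594 ≈ 0.7460

PN ≈ 0.746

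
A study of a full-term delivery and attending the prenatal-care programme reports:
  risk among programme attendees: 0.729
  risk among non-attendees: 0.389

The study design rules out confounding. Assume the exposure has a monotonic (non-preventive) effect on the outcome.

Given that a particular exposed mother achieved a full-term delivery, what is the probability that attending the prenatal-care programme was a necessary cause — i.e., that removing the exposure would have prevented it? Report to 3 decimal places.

Let p₁ = 0.729, p₀ = 0.389.
Under exogeneity and monotonicity, PN = (p₁ − p₀) / p₁.
PN = (0.729 − 0.389) / 0.729 = 0.34 / 0.729 ≈ 0.4664

PN ≈ 0.466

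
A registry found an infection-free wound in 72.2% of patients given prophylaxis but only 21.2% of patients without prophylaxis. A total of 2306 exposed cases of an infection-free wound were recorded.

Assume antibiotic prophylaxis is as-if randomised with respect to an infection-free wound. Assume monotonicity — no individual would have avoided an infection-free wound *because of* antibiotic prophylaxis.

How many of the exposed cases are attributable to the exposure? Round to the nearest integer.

about 1629 cases

p₁ = 0.722, p₀ = 0.212.
PN = (p₁ − p₀)/p₁ = (0.722 − 0.212) / 0.722 ≈ 0.70637.
Attributable cases ≈ PN × (exposed cases) = 0.70637 × 2306 ≈ 1628.89.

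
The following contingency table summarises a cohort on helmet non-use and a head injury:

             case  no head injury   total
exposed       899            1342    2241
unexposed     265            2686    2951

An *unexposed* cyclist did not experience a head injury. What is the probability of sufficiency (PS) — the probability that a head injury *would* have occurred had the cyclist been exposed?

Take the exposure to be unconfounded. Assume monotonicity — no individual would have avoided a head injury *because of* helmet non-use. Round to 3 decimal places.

p₁ = P(outcome | exposed) = 899/2241 = 0.40116
p₀ = P(outcome | unexposed) = 265/2951 = 0.0898
Under exogeneity and monotonicity, PS = (p₁ − p₀)/(1 − p₀).
PS = (0.40116 − 0.0898) / 0.9102 ≈ 0.3421

PS ≈ 0.342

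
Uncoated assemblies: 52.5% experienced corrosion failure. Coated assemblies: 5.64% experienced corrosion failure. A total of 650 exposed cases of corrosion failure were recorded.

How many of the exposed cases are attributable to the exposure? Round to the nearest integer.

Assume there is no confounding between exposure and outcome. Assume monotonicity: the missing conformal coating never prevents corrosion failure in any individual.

p₁ = 0.525, p₀ = 0.0564.
PN = (p₁ − p₀)/p₁ = (0.525 − 0.0564) / 0.525 ≈ 0.89257.
Attributable cases ≈ PN × (exposed cases) = 0.89257 × 650 ≈ 580.17.

about 580 cases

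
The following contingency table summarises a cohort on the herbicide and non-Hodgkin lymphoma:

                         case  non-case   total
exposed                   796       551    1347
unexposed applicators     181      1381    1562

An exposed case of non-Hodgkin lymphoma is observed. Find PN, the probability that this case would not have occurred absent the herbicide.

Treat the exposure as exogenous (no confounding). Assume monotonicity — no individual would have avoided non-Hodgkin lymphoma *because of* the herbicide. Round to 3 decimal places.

p₁ = P(outcome | exposed) = 796/1347 = 0.59094
p₀ = P(outcome | unexposed) = 181/1562 = 0.11588
Under exogeneity and monotonicity, PN = (p₁ − p₀)/p₁.
PN = (0.59094 − 0.11588) / 0.59094 ≈ 0.8039

PN ≈ 0.804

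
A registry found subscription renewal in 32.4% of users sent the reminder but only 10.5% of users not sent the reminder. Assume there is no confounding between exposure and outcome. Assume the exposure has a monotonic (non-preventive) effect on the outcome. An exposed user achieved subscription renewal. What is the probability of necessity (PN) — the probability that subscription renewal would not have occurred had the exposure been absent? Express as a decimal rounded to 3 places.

p₁ = 0.324, p₀ = 0.105.
Under exogeneity and monotonicity, PN = (p₁ − p₀) / p₁.
PN = (0.324 − 0.105) / 0.324 = 0.219 / 0.324 ≈ 0.6759

PN ≈ 0.676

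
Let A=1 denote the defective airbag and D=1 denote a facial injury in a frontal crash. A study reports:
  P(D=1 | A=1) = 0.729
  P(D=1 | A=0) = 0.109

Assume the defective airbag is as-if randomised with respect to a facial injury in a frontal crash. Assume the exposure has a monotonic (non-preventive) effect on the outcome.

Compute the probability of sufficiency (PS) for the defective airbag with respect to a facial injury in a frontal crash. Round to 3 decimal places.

Let p₁ = 0.729, p₀ = 0.109.
Under exogeneity and monotonicity, PS = (p₁ − p₀) / (1 − p₀).
PS = (0.729 − 0.109) / (1 − 0.109) = 0.62 / 0.891 ≈ 0.6958

PS ≈ 0.696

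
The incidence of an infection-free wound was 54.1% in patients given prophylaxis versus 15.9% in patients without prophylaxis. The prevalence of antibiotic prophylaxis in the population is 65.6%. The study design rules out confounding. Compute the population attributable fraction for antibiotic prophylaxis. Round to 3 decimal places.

PAF ≈ 0.612

p₁ = 0.541, p₀ = 0.159.
Overall risk P(Y=1) = π·p₁ + (1−π)·p₀ = 0.656×0.541 + 0.344×0.159 = 0.40959.
Under exogeneity, PAF = [P(Y=1) − p₀] / P(Y=1).
PAF = (0.40959 − 0.159) / 0.40959 ≈ 0.6118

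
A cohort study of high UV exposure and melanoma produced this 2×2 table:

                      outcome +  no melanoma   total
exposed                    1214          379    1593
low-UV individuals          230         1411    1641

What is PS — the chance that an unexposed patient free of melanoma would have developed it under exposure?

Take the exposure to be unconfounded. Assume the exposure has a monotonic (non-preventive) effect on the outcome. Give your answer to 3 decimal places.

p₁ = P(outcome | exposed) = 1214/1593 = 0.76208
p₀ = P(outcome | unexposed) = 230/1641 = 0.14016
Under exogeneity and monotonicity, PS = (p₁ − p₀)/(1 − p₀).
PS = (0.76208 − 0.14016) / 0.85984 ≈ 0.7233

PS ≈ 0.723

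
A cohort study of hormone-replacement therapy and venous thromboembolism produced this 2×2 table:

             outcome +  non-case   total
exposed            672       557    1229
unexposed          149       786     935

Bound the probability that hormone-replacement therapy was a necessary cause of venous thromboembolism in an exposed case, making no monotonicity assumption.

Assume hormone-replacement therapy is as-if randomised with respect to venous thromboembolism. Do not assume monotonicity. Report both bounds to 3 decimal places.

0.709 ≤ PN ≤ 1.000

p₁ = P(outcome | exposed) = 672/1229 = 0.54679
p₀ = P(outcome | unexposed) = 149/935 = 0.15936
Under exogeneity alone the bounds on PN are max{0,(p₁−p₀)/p₁} ≤ PN ≤ min{1,(1−p₀)/p₁}.
  lower = (p₁ − p₀)/p₁ = 0.38743 / 0.54679 ≈ 0.7086
  upper = min{1, (1 − p₀)/p₁} = 0.84064 / 0.54679 ≈ 1.5374 → capped at 1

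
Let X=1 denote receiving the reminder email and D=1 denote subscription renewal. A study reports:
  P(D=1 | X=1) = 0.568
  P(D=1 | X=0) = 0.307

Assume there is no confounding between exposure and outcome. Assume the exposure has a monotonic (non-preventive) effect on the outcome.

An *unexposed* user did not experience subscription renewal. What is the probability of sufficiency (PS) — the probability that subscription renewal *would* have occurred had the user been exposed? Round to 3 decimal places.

PS ≈ 0.377

Let p₁ = 0.568, p₀ = 0.307.
Under exogeneity and monotonicity, PS = (p₁ − p₀) / (1 − p₀).
PS = (0.568 − 0.307) / (1 − 0.307) = 0.261 / 0.693 ≈ 0.3766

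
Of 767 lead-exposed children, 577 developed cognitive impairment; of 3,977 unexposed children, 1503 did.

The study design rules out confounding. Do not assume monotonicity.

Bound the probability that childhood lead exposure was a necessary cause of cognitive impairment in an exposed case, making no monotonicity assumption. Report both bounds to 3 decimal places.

p₁ = P(outcome | exposed) = 577/767 = 0.75228
p₀ = P(outcome | unexposed) = 1503/3977 = 0.37792
Under exogeneity alone the bounds on PN are max{0,(p₁−p₀)/p₁} ≤ PN ≤ min{1,(1−p₀)/p₁}.
  lower = (p₁ − p₀)/p₁ = 0.37436 / 0.75228 ≈ 0.4976
  upper = min{1, (1 − p₀)/p₁} = 0.62208 / 0.75228 ≈ 0.8269

0.498 ≤ PN ≤ 0.827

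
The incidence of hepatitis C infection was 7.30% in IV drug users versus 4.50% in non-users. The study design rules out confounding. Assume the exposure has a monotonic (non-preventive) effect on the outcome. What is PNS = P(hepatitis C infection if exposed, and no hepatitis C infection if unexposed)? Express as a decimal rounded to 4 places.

p₁ = 0.073, p₀ = 0.045.
Under exogeneity and monotonicity, PNS = p₁ − p₀.
PNS = 0.073 − 0.045 = 0.028

PNS ≈ 0.0280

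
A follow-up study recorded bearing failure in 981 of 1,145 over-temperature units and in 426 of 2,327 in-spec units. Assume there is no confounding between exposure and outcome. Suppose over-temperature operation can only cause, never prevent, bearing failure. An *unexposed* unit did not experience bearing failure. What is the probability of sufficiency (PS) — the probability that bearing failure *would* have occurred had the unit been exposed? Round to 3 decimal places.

p₁ = P(outcome | exposed) = 981/1145 = 0.85677
p₀ = P(outcome | unexposed) = 426/2327 = 0.18307
Under exogeneity and monotonicity, PS = (p₁ − p₀) / (1 − p₀).
PS = (0.85677 − 0.18307) / (1 − 0.18307) = 0.6737 / 0.81693 ≈ 0.8247

PS ≈ 0.825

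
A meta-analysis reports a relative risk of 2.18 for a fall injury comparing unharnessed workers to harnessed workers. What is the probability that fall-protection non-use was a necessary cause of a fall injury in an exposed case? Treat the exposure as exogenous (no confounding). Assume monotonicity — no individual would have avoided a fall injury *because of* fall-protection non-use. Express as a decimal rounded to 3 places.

Under exogeneity and monotonicity, PN = (RR − 1) / RR = 1 − 1/RR.
PN = (2.18 − 1) / 2.18 = 1.18 / 2.18 ≈ 0.5413

PN ≈ 0.541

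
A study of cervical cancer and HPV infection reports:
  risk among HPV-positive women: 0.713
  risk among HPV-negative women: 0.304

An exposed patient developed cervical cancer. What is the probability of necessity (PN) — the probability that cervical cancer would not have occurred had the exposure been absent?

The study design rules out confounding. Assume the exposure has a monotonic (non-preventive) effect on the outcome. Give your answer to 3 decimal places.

PN ≈ 0.574

Let p₁ = 0.713, p₀ = 0.304.
Under exogeneity and monotonicity, PN = (p₁ − p₀) / p₁.
PN = (0.713 − 0.304) / 0.713 = 0.409 / 0.713 ≈ 0.5736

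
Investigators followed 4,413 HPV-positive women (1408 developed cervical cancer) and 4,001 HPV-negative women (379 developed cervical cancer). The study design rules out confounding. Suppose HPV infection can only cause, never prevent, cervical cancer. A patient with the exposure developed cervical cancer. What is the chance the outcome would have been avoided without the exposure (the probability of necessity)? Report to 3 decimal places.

PN ≈ 0.703

p₁ = P(outcome | exposed) = 1408/4413 = 0.31906
p₀ = P(outcome | unexposed) = 379/4001 = 0.094726
Under exogeneity and monotonicity, PN = (p₁ − p₀) / p₁.
PN = (0.31906 − 0.094726) / 0.31906 = 0.22433 / 0.31906 ≈ 0.7031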